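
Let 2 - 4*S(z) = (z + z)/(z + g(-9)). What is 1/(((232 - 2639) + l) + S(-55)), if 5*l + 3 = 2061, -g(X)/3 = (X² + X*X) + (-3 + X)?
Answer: -505/1007452 ≈ -0.00050126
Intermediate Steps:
g(X) = 9 - 6*X² - 3*X (g(X) = -3*((X² + X*X) + (-3 + X)) = -3*((X² + X²) + (-3 + X)) = -3*(2*X² + (-3 + X)) = -3*(-3 + X + 2*X²) = 9 - 6*X² - 3*X)
S(z) = ½ - z/(2*(-450 + z)) (S(z) = ½ - (z + z)/(4*(z + (9 - 6*(-9)² - 3*(-9)))) = ½ - 2*z/(4*(z + (9 - 6*81 + 27))) = ½ - 2*z/(4*(z + (9 - 486 + 27))) = ½ - 2*z/(4*(z - 450)) = ½ - 2*z/(4*(-450 + z)) = ½ - z/(2*(-450 + z)))
l = 2058/5 (l = -⅗ + (⅕)*2061 = -⅗ + 2061/5 = 2058/5 ≈ 411.60)
1/(((232 - 2639) + l) + S(-55)) = 1/(((232 - 2639) + 2058/5) - 225/(-450 - 55)) = 1/((-2407 + 2058/5) - 225/(-505)) = 1/(-9977/5 - 225*(-1/505)) = 1/(-9977/5 + 45/101) = 1/(-1007452/505) = -505/1007452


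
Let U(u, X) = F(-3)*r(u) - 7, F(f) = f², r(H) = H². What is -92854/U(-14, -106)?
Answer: -92854/1757 ≈ -52.848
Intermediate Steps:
U(u, X) = -7 + 9*u² (U(u, X) = (-3)²*u² - 7 = 9*u² - 7 = -7 + 9*u²)
-92854/U(-14, -106) = -92854/(-7 + 9*(-14)²) = -92854/(-7 + 9*196) = -92854/(-7 + 1764) = -92854/1757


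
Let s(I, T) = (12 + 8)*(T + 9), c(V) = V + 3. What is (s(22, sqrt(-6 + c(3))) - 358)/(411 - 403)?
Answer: -89/4 ≈ -22.250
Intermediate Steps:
c(V) = 3 + V
s(I, T) = 180 + 20*T (s(I, T) = 20*(9 + T) = 180 + 20*T)
(s(22, sqrt(-6 + c(3))) - 358)/(411 - 403) = ((180 + 20*sqrt(-6 + (3 + 3))) - 358)/(411 - 403) = ((180 + 20*sqrt(-6 + 6)) - 358)/8 = ((180 + 20*sqrt(0)) - 358)*(1/8) = ((180 + 20*0) - 358)*(1/8) = ((180 + 0) - 358)*(1/8) = (180 - 358)*(1/8) = -178*1/8 = -89/4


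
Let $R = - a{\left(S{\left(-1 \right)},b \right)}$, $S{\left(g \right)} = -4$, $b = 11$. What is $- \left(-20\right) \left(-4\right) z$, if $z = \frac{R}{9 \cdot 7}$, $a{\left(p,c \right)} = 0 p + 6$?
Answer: $\frac{160}{21} \approx 7.619$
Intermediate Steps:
$a{\left(p,c \right)} = 6$ ($a{\left(p,c \right)} = 0 + 6 = 6$)
$R = -6$ ($R = \left(-1\right) 6 = -6$)
$z = - \frac{2}{21}$ ($z = - \frac{6}{9 \cdot 7} = - \frac{6}{63} = \left(-6\right) \frac{1}{63} = - \frac{2}{21} \approx -0.095238$)
$- \left(-20\right) \left(-4\right) z = - \left(-20\right) \left(-4\right) \left(- \frac{2}{21}\right) = \left(-1\right) 80 \left(- \frac{2}{21}\right) = \left(-80\right) \left(- \frac{2}{21}\right) = \frac{160}{21}$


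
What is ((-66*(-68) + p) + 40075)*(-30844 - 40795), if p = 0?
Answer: -3192448757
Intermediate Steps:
((-66*(-68) + p) + 40075)*(-30844 - 40795) = ((-66*(-68) + 0) + 40075)*(-30844 - 40795) = ((4488 + 0) + 40075)*(-71639) = (4488 + 40075)*(-71639) = 44563*(-71639) = -3192448757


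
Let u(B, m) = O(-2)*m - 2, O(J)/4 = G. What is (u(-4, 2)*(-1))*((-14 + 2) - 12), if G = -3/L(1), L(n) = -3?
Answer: 144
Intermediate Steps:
G = 1 (G = -3/(-3) = -3*(-1/3) = 1)
O(J) = 4 (O(J) = 4*1 = 4)
u(B, m) = -2 + 4*m (u(B, m) = 4*m - 2 = -2 + 4*m)
(u(-4, 2)*(-1))*((-14 + 2) - 12) = ((-2 + 4*2)*(-1))*((-14 + 2) - 12) = ((-2 + 8)*(-1))*(-12 - 12) = (6*(-1))*(-24) = -6*(-24) = 144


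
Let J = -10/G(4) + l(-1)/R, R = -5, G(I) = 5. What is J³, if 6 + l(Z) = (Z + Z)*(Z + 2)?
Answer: -8/125 ≈ -0.064000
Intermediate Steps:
l(Z) = -6 + 2*Z*(2 + Z) (l(Z) = -6 + (Z + Z)*(Z + 2) = -6 + (2*Z)*(2 + Z) = -6 + 2*Z*(2 + Z))
J = -⅖ (J = -10/5 + (-6 + 2*(-1)² + 4*(-1))/(-5) = -10*⅕ + (-6 + 2*1 - 4)*(-⅕) = -2 + (-6 + 2 - 4)*(-⅕) = -2 - 8*(-⅕) = -2 + 8/5 = -⅖ ≈ -0.40000)
J³ = (-⅖)³ = -8/125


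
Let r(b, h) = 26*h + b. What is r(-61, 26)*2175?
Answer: 1337625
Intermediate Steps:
r(b, h) = b + 26*h
r(-61, 26)*2175 = (-61 + 26*26)*2175 = (-61 + 676)*2175 = 615*2175 = 1337625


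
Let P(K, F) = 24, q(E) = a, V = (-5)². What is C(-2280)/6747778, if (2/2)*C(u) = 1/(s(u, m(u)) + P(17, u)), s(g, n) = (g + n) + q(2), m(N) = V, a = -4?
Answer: -1/15081283830 ≈ -6.6307e-11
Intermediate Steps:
V = 25
q(E) = -4
m(N) = 25
s(g, n) = -4 + g + n (s(g, n) = (g + n) - 4 = -4 + g + n)
C(u) = 1/(45 + u) (C(u) = 1/((-4 + u + 25) + 24) = 1/((21 + u) + 24) = 1/(45 + u))
C(-2280)/6747778 = 1/((45 - 2280)*6747778) = (1/6747778)/(-2235) = -1/2235*1/6747778 = -1/15081283830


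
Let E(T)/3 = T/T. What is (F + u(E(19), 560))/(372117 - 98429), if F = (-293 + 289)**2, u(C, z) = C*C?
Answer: 25/273688 ≈ 9.1345e-5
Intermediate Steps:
E(T) = 3 (E(T) = 3*(T/T) = 3*1 = 3)
u(C, z) = C**2
F = 16 (F = (-4)**2 = 16)
(F + u(E(19), 560))/(372117 - 98429) = (16 + 3**2)/(372117 - 98429) = (16 + 9)/273688 = 25*(1/273688) = 25/273688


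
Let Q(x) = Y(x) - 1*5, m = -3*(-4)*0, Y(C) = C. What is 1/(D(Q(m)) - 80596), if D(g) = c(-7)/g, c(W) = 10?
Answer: -1/80598 ≈ -1.2407e-5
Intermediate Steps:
m = 0 (m = 12*0 = 0)
Q(x) = -5 + x (Q(x) = x - 1*5 = x - 5 = -5 + x)
D(g) = 10/g
1/(D(Q(m)) - 80596) = 1/(10/(-5 + 0) - 80596) = 1/(10/(-5) - 80596) = 1/(10*(-1/5) - 80596) = 1/(-2 - 80596) = 1/(-80598) = -1/80598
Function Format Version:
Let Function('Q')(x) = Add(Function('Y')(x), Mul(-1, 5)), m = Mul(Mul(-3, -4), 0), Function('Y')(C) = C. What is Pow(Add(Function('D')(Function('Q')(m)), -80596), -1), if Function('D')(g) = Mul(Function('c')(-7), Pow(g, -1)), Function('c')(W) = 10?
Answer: Rational(-1, 80598) ≈ -1.2407e-5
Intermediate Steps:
m = 0 (m = Mul(12, 0) = 0)
Function('Q')(x) = Add(-5, x) (Function('Q')(x) = Add(x, Mul(-1, 5)) = Add(x, -5) = Add(-5, x))
Function('D')(g) = Mul(10, Pow(g, -1))
Pow(Add(Function('D')(Function('Q')(m)), -80596), -1) = Pow(Add(Mul(10, Pow(Add(-5, 0), -1)), -80596), -1) = Pow(Add(Mul(10, Pow(-5, -1)), -80596), -1) = Pow(Add(Mul(10, Rational(-1, 5)), -80596), -1) = Pow(Add(-2, -80596), -1) = Pow(-80598, -1) = Rational(-1, 80598)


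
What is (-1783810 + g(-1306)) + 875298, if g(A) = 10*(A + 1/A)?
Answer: -601786521/653 ≈ -9.2157e+5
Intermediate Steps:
g(A) = 10*A + 10/A
(-1783810 + g(-1306)) + 875298 = (-1783810 + (10*(-1306) + 10/(-1306))) + 875298 = (-1783810 + (-13060 + 10*(-1/1306))) + 875298 = (-1783810 + (-13060 - 5/653)) + 875298 = (-1783810 - 8528185/653) + 875298 = -1173356115/653 + 875298 = -601786521/653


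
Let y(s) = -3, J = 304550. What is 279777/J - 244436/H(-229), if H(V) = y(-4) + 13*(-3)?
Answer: 37227367217/6395550 ≈ 5820.8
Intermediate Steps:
H(V) = -42 (H(V) = -3 + 13*(-3) = -3 - 39 = -42)
279777/J - 244436/H(-229) = 279777/304550 - 244436/(-42) = 279777*(1/304550) - 244436*(-1/42) = 279777/304550 + 122218/21 = 37227367217/6395550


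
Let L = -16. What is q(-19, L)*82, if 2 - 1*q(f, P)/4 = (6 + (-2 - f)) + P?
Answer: -1640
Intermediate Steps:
q(f, P) = -8 - 4*P + 4*f (q(f, P) = 8 - 4*((6 + (-2 - f)) + P) = 8 - 4*((4 - f) + P) = 8 - 4*(4 + P - f) = 8 + (-16 - 4*P + 4*f) = -8 - 4*P + 4*f)
q(-19, L)*82 = (-8 - 4*(-16) + 4*(-19))*82 = (-8 + 64 - 76)*82 = -20*82 = -1640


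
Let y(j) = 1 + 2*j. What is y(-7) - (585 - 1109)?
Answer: 511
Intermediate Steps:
y(-7) - (585 - 1109) = (1 + 2*(-7)) - (585 - 1109) = (1 - 14) - 1*(-524) = -13 + 524 = 511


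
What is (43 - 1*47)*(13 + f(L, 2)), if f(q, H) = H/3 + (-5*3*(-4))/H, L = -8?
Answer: -524/3 ≈ -174.67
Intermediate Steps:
f(q, H) = 60/H + H/3 (f(q, H) = H*(1/3) + (-15*(-4))/H = H/3 + 60/H = 60/H + H/3)
(43 - 1*47)*(13 + f(L, 2)) = (43 - 1*47)*(13 + (60/2 + (1/3)*2)) = (43 - 47)*(13 + (60*(1/2) + 2/3)) = -4*(13 + (30 + 2/3)) = -4*(13 + 92/3) = -4*131/3 = -524/3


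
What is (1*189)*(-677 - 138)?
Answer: -154035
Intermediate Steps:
(1*189)*(-677 - 138) = 189*(-815) = -154035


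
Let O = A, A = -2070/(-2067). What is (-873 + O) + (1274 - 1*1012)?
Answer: -420289/689 ≈ -610.00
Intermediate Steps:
A = 690/689 (A = -2070*(-1/2067) = 690/689 ≈ 1.0015)
O = 690/689 ≈ 1.0015
(-873 + O) + (1274 - 1*1012) = (-873 + 690/689) + (1274 - 1*1012) = -600807/689 + (1274 - 1012) = -600807/689 + 262 = -420289/689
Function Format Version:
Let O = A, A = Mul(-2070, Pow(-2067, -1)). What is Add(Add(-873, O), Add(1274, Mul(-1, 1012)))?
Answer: Rational(-420289, 689) ≈ -610.00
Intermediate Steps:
A = Rational(690, 689) (A = Mul(-2070, Rational(-1, 2067)) = Rational(690, 689) ≈ 1.0015)
O = Rational(690, 689) ≈ 1.0015
Add(Add(-873, O), Add(1274, Mul(-1, 1012))) = Add(Add(-873, Rational(690, 689)), Add(1274, Mul(-1, 1012))) = Add(Rational(-600807, 689), Add(1274, -1012)) = Add(Rational(-600807, 689), 262) = Rational(-420289, 689)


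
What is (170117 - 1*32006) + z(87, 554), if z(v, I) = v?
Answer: 138198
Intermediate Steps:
(170117 - 1*32006) + z(87, 554) = (170117 - 1*32006) + 87 = (170117 - 32006) + 87 = 138111 + 87 = 138198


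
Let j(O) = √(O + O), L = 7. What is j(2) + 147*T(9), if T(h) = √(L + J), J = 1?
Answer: 2 + 294*√2 ≈ 417.78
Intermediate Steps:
T(h) = 2*√2 (T(h) = √(7 + 1) = √8 = 2*√2)
j(O) = √2*√O (j(O) = √(2*O) = √2*√O)
j(2) + 147*T(9) = √2*√2 + 147*(2*√2) = 2 + 294*√2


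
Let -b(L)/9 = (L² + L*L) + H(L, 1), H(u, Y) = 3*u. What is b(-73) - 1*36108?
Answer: -130059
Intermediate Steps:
b(L) = -27*L - 18*L² (b(L) = -9*((L² + L*L) + 3*L) = -9*((L² + L²) + 3*L) = -9*(2*L² + 3*L) = -27*L - 18*L²)
b(-73) - 1*36108 = 9*(-73)*(-3 - 2*(-73)) - 1*36108 = 9*(-73)*(-3 + 146) - 36108 = 9*(-73)*143 - 36108 = -93951 - 36108 = -130059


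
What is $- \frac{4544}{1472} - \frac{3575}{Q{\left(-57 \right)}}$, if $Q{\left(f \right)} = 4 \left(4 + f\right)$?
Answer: $\frac{67173}{4876} \approx 13.776$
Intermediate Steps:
$Q{\left(f \right)} = 16 + 4 f$
$- \frac{4544}{1472} - \frac{3575}{Q{\left(-57 \right)}} = - \frac{4544}{1472} - \frac{3575}{16 + 4 \left(-57\right)} = \left(-4544\right) \frac{1}{1472} - \frac{3575}{16 - 228} = - \frac{71}{23} - \frac{3575}{-212} = - \frac{71}{23} - - \frac{3575}{212} = - \frac{71}{23} + \frac{3575}{212} = \frac{67173}{4876}$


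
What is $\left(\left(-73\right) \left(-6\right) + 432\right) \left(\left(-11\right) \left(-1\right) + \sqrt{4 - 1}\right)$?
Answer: $9570 + 870 \sqrt{3} \approx 11077.0$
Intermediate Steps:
$\left(\left(-73\right) \left(-6\right) + 432\right) \left(\left(-11\right) \left(-1\right) + \sqrt{4 - 1}\right) = \left(438 + 432\right) \left(11 + \sqrt{3}\right) = 870 \left(11 + \sqrt{3}\right) = 9570 + 870 \sqrt{3}$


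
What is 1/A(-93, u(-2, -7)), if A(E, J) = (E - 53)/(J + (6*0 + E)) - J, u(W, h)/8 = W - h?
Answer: -53/1974 ≈ -0.026849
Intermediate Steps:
u(W, h) = -8*h + 8*W (u(W, h) = 8*(W - h) = -8*h + 8*W)
A(E, J) = -J + (-53 + E)/(E + J) (A(E, J) = (-53 + E)/(J + (0 + E)) - J = (-53 + E)/(J + E) - J = (-53 + E)/(E + J) - J = -J + (-53 + E)/(E + J))
1/A(-93, u(-2, -7)) = 1/((-53 - 93 - (-8*(-7) + 8*(-2))² - 1*(-93)*(-8*(-7) + 8*(-2)))/(-93 + (-8*(-7) + 8*(-2)))) = 1/((-53 - 93 - (56 - 16)² - 1*(-93)*(56 - 16))/(-93 + (56 - 16))) = 1/((-53 - 93 - 1*40² - 1*(-93)*40)/(-93 + 40)) = 1/((-53 - 93 - 1*1600 + 3720)/(-53)) = 1/(-(-53 - 93 - 1600 + 3720)/53) = 1/(-1/53*1974) = 1/(-1974/53) = -53/1974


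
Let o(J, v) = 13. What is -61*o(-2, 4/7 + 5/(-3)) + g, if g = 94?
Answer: -699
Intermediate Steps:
-61*o(-2, 4/7 + 5/(-3)) + g = -61*13 + 94 = -793 + 94 = -699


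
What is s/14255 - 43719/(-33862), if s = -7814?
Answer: 358616677/482702810 ≈ 0.74294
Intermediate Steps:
s/14255 - 43719/(-33862) = -7814/14255 - 43719/(-33862) = -7814*1/14255 - 43719*(-1/33862) = -7814/14255 + 43719/33862 = 358616677/482702810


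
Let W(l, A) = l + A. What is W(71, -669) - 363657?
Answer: -364255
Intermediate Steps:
W(l, A) = A + l
W(71, -669) - 363657 = (-669 + 71) - 363657 = -598 - 363657 = -364255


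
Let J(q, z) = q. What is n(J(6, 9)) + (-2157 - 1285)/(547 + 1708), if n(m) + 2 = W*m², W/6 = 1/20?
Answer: 16402/2255 ≈ 7.2736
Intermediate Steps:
W = 3/10 (W = 6/20 = 6*(1/20) = 3/10 ≈ 0.30000)
n(m) = -2 + 3*m²/10
n(J(6, 9)) + (-2157 - 1285)/(547 + 1708) = (-2 + (3/10)*6²) + (-2157 - 1285)/(547 + 1708) = (-2 + (3/10)*36) - 3442/2255 = (-2 + 54/5) - 3442*1/2255 = 44/5 - 3442/2255 = 16402/2255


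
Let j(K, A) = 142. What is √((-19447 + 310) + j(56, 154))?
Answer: I*√18995 ≈ 137.82*I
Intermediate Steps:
√((-19447 + 310) + j(56, 154)) = √((-19447 + 310) + 142) = √(-19137 + 142) = √(-18995) = I*√18995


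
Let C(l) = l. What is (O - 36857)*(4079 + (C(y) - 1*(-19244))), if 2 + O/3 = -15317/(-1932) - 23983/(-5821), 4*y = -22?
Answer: -6438135110902365/7497448 ≈ -8.5871e+8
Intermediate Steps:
y = -11/2 (y = (¼)*(-22) = -11/2 ≈ -5.5000)
O = 113003069/3748724 (O = -6 + 3*(-15317/(-1932) - 23983/(-5821)) = -6 + 3*(-15317*(-1/1932) - 23983*(-1/5821)) = -6 + 3*(15317/1932 + 23983/5821) = -6 + 3*(135495413/11246172) = -6 + 135495413/3748724 = 113003069/3748724 ≈ 30.144)
(O - 36857)*(4079 + (C(y) - 1*(-19244))) = (113003069/3748724 - 36857)*(4079 + (-11/2 - 1*(-19244))) = -138053717399*(4079 + (-11/2 + 19244))/3748724 = -138053717399*(4079 + 38477/2)/3748724 = -138053717399/3748724*46635/2 = -6438135110902365/7497448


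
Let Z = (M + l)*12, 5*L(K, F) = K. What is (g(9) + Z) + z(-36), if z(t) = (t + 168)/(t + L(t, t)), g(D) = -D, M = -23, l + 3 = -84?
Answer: -23977/18 ≈ -1332.1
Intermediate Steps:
l = -87 (l = -3 - 84 = -87)
L(K, F) = K/5
z(t) = 5*(168 + t)/(6*t) (z(t) = (t + 168)/(t + t/5) = (168 + t)/((6*t/5)) = (168 + t)*(5/(6*t)) = 5*(168 + t)/(6*t))
Z = -1320 (Z = (-23 - 87)*12 = -110*12 = -1320)
(g(9) + Z) + z(-36) = (-1*9 - 1320) + (⅚ + 140/(-36)) = (-9 - 1320) + (⅚ + 140*(-1/36)) = -1329 + (⅚ - 35/9) = -1329 - 55/18 = -23977/18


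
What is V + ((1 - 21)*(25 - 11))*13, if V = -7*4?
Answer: -3668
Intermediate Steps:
V = -28
V + ((1 - 21)*(25 - 11))*13 = -28 + ((1 - 21)*(25 - 11))*13 = -28 - 20*14*13 = -28 - 280*13 = -28 - 3640 = -3668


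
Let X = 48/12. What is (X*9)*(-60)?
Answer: -2160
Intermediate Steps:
X = 4 (X = 48*(1/12) = 4)
(X*9)*(-60) = (4*9)*(-60) = 36*(-60) = -2160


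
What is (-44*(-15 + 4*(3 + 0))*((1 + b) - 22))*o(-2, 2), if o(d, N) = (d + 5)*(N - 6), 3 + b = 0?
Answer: 38016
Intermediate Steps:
b = -3 (b = -3 + 0 = -3)
o(d, N) = (-6 + N)*(5 + d) (o(d, N) = (5 + d)*(-6 + N) = (-6 + N)*(5 + d))
(-44*(-15 + 4*(3 + 0))*((1 + b) - 22))*o(-2, 2) = (-44*(-15 + 4*(3 + 0))*((1 - 3) - 22))*(-30 - 6*(-2) + 5*2 + 2*(-2)) = (-44*(-15 + 4*3)*(-2 - 22))*(-30 + 12 + 10 - 4) = -44*(-15 + 12)*(-24)*(-12) = -(-132)*(-24)*(-12) = -44*72*(-12) = -3168*(-12) = 38016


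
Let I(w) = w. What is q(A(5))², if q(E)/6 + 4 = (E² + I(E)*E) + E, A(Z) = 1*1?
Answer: 36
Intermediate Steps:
A(Z) = 1
q(E) = -24 + 6*E + 12*E² (q(E) = -24 + 6*((E² + E*E) + E) = -24 + 6*((E² + E²) + E) = -24 + 6*(2*E² + E) = -24 + 6*(E + 2*E²) = -24 + (6*E + 12*E²) = -24 + 6*E + 12*E²)
q(A(5))² = (-24 + 6*1 + 12*1²)² = (-24 + 6 + 12*1)² = (-24 + 6 + 12)² = (-6)² = 36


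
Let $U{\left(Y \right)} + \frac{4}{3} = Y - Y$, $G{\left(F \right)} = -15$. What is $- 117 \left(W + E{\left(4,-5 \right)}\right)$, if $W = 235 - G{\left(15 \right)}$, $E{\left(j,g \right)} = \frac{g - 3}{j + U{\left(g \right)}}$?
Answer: $-28899$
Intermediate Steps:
$U{\left(Y \right)} = - \frac{4}{3}$ ($U{\left(Y \right)} = - \frac{4}{3} + \left(Y - Y\right) = - \frac{4}{3} + 0 = - \frac{4}{3}$)
$E{\left(j,g \right)} = \frac{-3 + g}{- \frac{4}{3} + j}$ ($E{\left(j,g \right)} = \frac{g - 3}{j - \frac{4}{3}} = \frac{-3 + g}{- \frac{4}{3} + j}$)
$W = 250$ ($W = 235 - -15 = 235 + 15 = 250$)
$- 117 \left(W + E{\left(4,-5 \right)}\right) = - 117 \left(250 + \frac{3 \left(-3 - 5\right)}{-4 + 3 \cdot 4}\right) = - 117 \left(250 + 3 \frac{1}{-4 + 12} \left(-8\right)\right) = - 117 \left(250 + 3 \cdot \frac{1}{8} \left(-8\right)\right) = - 117 \left(250 - 3\right) = \left(-117\right) 247 = -28899$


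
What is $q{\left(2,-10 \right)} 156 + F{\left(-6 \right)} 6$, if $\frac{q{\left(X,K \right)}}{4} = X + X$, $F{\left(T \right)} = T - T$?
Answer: $2496$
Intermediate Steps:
$F{\left(T \right)} = 0$
$q{\left(X,K \right)} = 8 X$ ($q{\left(X,K \right)} = 4 \left(X + X\right) = 4 \cdot 2 X = 8 X$)
$q{\left(2,-10 \right)} 156 + F{\left(-6 \right)} 6 = 8 \cdot 2 \cdot 156 + 0 \cdot 6 = 16 \cdot 156 + 0 = 2496 + 0 = 2496$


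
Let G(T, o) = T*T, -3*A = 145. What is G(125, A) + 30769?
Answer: 46394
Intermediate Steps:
A = -145/3 (A = -⅓*145 = -145/3 ≈ -48.333)
G(T, o) = T²
G(125, A) + 30769 = 125² + 30769 = 15625 + 30769 = 46394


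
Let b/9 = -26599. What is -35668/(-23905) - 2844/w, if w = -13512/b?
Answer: -1356225957467/26917030 ≈ -50385.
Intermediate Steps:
b = -239391 (b = 9*(-26599) = -239391)
w = 4504/79797 (w = -13512/(-239391) = -13512*(-1/239391) = 4504/79797 ≈ 0.056443)
-35668/(-23905) - 2844/w = -35668/(-23905) - 2844/4504/79797 = -35668*(-1/23905) - 2844*79797/4504 = 35668/23905 - 56735667/1126 = -1356225957467/26917030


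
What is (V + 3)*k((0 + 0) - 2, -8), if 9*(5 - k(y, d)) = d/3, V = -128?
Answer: -17875/27 ≈ -662.04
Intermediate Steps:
k(y, d) = 5 - d/27 (k(y, d) = 5 - d/(9*3) = 5 - d/27)
(V + 3)*k((0 + 0) - 2, -8) = (-128 + 3)*(5 - 1/27*(-8)) = -125*(5 + 8/27) = -125*143/27 = -17875/27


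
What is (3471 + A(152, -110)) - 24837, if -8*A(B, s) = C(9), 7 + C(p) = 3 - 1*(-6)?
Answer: -85465/4 ≈ -21366.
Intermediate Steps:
C(p) = 2 (C(p) = -7 + (3 - 1*(-6)) = -7 + (3 + 6) = -7 + 9 = 2)
A(B, s) = -¼ (A(B, s) = -⅛*2 = -¼)
(3471 + A(152, -110)) - 24837 = (3471 - ¼) - 24837 = 13883/4 - 24837 = -85465/4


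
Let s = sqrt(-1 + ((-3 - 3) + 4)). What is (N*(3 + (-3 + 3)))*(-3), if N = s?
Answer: -9*I*sqrt(3) ≈ -15.588*I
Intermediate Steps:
s = I*sqrt(3) (s = sqrt(-1 + (-6 + 4)) = sqrt(-1 - 2) = sqrt(-3) = I*sqrt(3) ≈ 1.732*I)
N = I*sqrt(3) ≈ 1.732*I
(N*(3 + (-3 + 3)))*(-3) = ((I*sqrt(3))*(3 + (-3 + 3)))*(-3) = ((I*sqrt(3))*(3 + 0))*(-3) = ((I*sqrt(3))*3)*(-3) = (3*I*sqrt(3))*(-3) = -9*I*sqrt(3)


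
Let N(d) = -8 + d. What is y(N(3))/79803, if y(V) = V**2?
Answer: 25/79803 ≈ 0.00031327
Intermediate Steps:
y(N(3))/79803 = (-8 + 3)**2/79803 = (-5)**2*(1/79803) = 25*(1/79803) = 25/79803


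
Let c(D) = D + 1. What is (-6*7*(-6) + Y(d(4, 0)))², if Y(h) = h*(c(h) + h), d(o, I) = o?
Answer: 82944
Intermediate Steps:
c(D) = 1 + D
Y(h) = h*(1 + 2*h) (Y(h) = h*((1 + h) + h) = h*(1 + 2*h))
(-6*7*(-6) + Y(d(4, 0)))² = (-6*7*(-6) + 4*(1 + 2*4))² = (-42*(-6) + 4*(1 + 8))² = (252 + 4*9)² = (252 + 36)² = 288² = 82944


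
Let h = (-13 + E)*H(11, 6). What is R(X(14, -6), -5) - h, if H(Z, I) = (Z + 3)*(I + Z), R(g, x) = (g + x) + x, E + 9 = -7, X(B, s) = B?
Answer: 6906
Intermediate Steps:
E = -16 (E = -9 - 7 = -16)
R(g, x) = g + 2*x
H(Z, I) = (3 + Z)*(I + Z)
h = -6902 (h = (-13 - 16)*(11**2 + 3*6 + 3*11 + 6*11) = -29*(121 + 18 + 33 + 66) = -29*238 = -6902)
R(X(14, -6), -5) - h = (14 + 2*(-5)) - 1*(-6902) = (14 - 10) + 6902 = 4 + 6902 = 6906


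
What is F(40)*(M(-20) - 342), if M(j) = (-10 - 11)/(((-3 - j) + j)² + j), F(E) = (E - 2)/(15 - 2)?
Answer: -142158/143 ≈ -994.11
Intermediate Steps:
F(E) = -2/13 + E/13 (F(E) = (-2 + E)/13 = (-2 + E)*(1/13) = -2/13 + E/13)
M(j) = -21/(9 + j) (M(j) = -21/((-3)² + j) = -21/(9 + j))
F(40)*(M(-20) - 342) = (-2/13 + (1/13)*40)*(-21/(9 - 20) - 342) = (-2/13 + 40/13)*(-21/(-11) - 342) = 38*(-21*(-1/11) - 342)/13 = 38*(21/11 - 342)/13 = (38/13)*(-3741/11) = -142158/143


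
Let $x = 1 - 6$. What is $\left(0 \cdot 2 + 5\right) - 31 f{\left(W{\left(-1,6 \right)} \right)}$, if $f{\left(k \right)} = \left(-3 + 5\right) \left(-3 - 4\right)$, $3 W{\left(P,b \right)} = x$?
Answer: $439$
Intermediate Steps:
$x = -5$ ($x = 1 - 6 = -5$)
$W{\left(P,b \right)} = - \frac{5}{3}$ ($W{\left(P,b \right)} = \frac{1}{3} \left(-5\right) = - \frac{5}{3}$)
$f{\left(k \right)} = -14$ ($f{\left(k \right)} = 2 \left(-7\right) = -14$)
$\left(0 \cdot 2 + 5\right) - 31 f{\left(W{\left(-1,6 \right)} \right)} = \left(0 \cdot 2 + 5\right) - -434 = \left(0 + 5\right) + 434 = 5 + 434 = 439$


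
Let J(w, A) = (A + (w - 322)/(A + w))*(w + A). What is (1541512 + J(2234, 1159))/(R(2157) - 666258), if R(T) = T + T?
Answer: -5475911/661944 ≈ -8.2725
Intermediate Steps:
R(T) = 2*T
J(w, A) = (A + w)*(A + (-322 + w)/(A + w)) (J(w, A) = (A + (-322 + w)/(A + w))*(A + w) = (A + w)*(A + (-322 + w)/(A + w)))
(1541512 + J(2234, 1159))/(R(2157) - 666258) = (1541512 + (-322 + 2234 + 1159² + 1159*2234))/(2*2157 - 666258) = (1541512 + (-322 + 2234 + 1343281 + 2589206))/(4314 - 666258) = (1541512 + 3934399)/(-661944) = 5475911*(-1/661944) = -5475911/661944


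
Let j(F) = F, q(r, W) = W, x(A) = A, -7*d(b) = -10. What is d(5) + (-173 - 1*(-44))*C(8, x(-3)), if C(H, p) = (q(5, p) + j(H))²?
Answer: -22565/7 ≈ -3223.6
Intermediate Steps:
d(b) = 10/7 (d(b) = -⅐*(-10) = 10/7)
C(H, p) = (H + p)² (C(H, p) = (p + H)² = (H + p)²)
d(5) + (-173 - 1*(-44))*C(8, x(-3)) = 10/7 + (-173 - 1*(-44))*(8 - 3)² = 10/7 + (-173 + 44)*5² = 10/7 - 129*25 = 10/7 - 3225 = -22565/7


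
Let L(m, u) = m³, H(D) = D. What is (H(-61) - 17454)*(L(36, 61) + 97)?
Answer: -818878795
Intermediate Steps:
(H(-61) - 17454)*(L(36, 61) + 97) = (-61 - 17454)*(36³ + 97) = -17515*(46656 + 97) = -17515*46753 = -818878795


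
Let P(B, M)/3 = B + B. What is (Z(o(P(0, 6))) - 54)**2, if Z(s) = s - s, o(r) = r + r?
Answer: 2916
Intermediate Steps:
P(B, M) = 6*B (P(B, M) = 3*(B + B) = 3*(2*B) = 6*B)
o(r) = 2*r
Z(s) = 0
(Z(o(P(0, 6))) - 54)**2 = (0 - 54)**2 = (-54)**2 = 2916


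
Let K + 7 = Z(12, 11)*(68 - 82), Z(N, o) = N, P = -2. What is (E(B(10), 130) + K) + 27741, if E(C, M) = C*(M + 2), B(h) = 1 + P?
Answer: 27434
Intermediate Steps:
B(h) = -1 (B(h) = 1 - 2 = -1)
E(C, M) = C*(2 + M)
K = -175 (K = -7 + 12*(68 - 82) = -7 + 12*(-14) = -7 - 168 = -175)
(E(B(10), 130) + K) + 27741 = (-(2 + 130) - 175) + 27741 = (-1*132 - 175) + 27741 = (-132 - 175) + 27741 = -307 + 27741 = 27434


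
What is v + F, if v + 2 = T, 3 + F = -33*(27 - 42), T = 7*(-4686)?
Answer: -32312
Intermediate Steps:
T = -32802
F = 492 (F = -3 - 33*(27 - 42) = -3 - 33*(-15) = -3 + 495 = 492)
v = -32804 (v = -2 - 32802 = -32804)
v + F = -32804 + 492 = -32312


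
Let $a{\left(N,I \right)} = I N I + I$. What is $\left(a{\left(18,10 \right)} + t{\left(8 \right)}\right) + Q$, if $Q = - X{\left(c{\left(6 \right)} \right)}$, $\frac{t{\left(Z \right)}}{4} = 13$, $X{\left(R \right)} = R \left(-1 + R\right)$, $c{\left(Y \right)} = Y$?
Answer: $1832$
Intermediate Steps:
$t{\left(Z \right)} = 52$ ($t{\left(Z \right)} = 4 \cdot 13 = 52$)
$a{\left(N,I \right)} = I + N I^{2}$ ($a{\left(N,I \right)} = N I^{2} + I = I + N I^{2}$)
$Q = -30$ ($Q = - 6 \left(-1 + 6\right) = - 6 \cdot 5 = \left(-1\right) 30 = -30$)
$\left(a{\left(18,10 \right)} + t{\left(8 \right)}\right) + Q = \left(10 \left(1 + 10 \cdot 18\right) + 52\right) - 30 = \left(10 \left(1 + 180\right) + 52\right) - 30 = \left(10 \cdot 181 + 52\right) - 30 = \left(1810 + 52\right) - 30 = 1862 - 30 = 1832$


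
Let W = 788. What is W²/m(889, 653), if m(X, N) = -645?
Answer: -620944/645 ≈ -962.70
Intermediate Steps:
W²/m(889, 653) = 788²/(-645) = 620944*(-1/645) = -620944/645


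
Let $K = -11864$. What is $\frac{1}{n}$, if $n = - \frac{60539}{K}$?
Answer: $\frac{11864}{60539} \approx 0.19597$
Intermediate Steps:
$n = \frac{60539}{11864}$ ($n = - \frac{60539}{-11864} = \left(-60539\right) \left(- \frac{1}{11864}\right) = \frac{60539}{11864} \approx 5.1027$)
$\frac{1}{n} = \frac{1}{\frac{60539}{11864}} = \frac{11864}{60539}$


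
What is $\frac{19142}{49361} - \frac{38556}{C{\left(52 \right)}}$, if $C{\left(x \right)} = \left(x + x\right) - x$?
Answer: $- \frac{2813857}{3797} \approx -741.07$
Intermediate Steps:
$C{\left(x \right)} = x$ ($C{\left(x \right)} = 2 x - x = x$)
$\frac{19142}{49361} - \frac{38556}{C{\left(52 \right)}} = \frac{19142}{49361} - \frac{38556}{52} = 19142 \cdot \frac{1}{49361} - \frac{9639}{13} = \frac{19142}{49361} - \frac{9639}{13} = - \frac{2813857}{3797}$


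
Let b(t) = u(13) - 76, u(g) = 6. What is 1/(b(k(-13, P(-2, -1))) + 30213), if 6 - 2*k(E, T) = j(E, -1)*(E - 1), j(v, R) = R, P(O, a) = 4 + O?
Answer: 1/30143 ≈ 3.3175e-5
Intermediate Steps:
k(E, T) = 5/2 + E/2 (k(E, T) = 3 - (-1)*(E - 1)/2 = 3 - (-1)*(-1 + E)/2 = 3 - (1 - E)/2 = 3 + (-1/2 + E/2) = 5/2 + E/2)
b(t) = -70 (b(t) = 6 - 76 = -70)
1/(b(k(-13, P(-2, -1))) + 30213) = 1/(-70 + 30213) = 1/30143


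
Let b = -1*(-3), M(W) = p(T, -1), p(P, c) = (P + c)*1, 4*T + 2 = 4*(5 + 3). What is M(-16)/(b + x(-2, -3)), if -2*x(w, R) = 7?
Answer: -13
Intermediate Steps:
T = 15/2 (T = -½ + (4*(5 + 3))/4 = -½ + (4*8)/4 = -½ + (¼)*32 = -½ + 8 = 15/2 ≈ 7.5000)
x(w, R) = -7/2 (x(w, R) = -½*7 = -7/2)
p(P, c) = P + c
M(W) = 13/2 (M(W) = 15/2 - 1 = 13/2)
b = 3
M(-16)/(b + x(-2, -3)) = (13/2)/(3 - 7/2) = (13/2)/(-½) = -2*13/2 = -13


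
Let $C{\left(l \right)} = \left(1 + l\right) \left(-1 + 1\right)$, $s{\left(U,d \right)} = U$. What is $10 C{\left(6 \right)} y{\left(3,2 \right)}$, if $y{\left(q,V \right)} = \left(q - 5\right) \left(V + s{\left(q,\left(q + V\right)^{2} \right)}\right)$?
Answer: $0$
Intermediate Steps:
$C{\left(l \right)} = 0$ ($C{\left(l \right)} = \left(1 + l\right) 0 = 0$)
$y{\left(q,V \right)} = \left(-5 + q\right) \left(V + q\right)$ ($y{\left(q,V \right)} = \left(q - 5\right) \left(V + q\right) = \left(-5 + q\right) \left(V + q\right)$)
$10 C{\left(6 \right)} y{\left(3,2 \right)} = 10 \cdot 0 \left(3^{2} - 10 - 15 + 2 \cdot 3\right) = 0 \left(9 - 10 - 15 + 6\right) = 0 \left(-10\right) = 0$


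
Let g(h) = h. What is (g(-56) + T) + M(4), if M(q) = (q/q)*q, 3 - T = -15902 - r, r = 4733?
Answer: 20586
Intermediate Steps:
T = 20638 (T = 3 - (-15902 - 1*4733) = 3 - (-15902 - 4733) = 3 - 1*(-20635) = 3 + 20635 = 20638)
M(q) = q (M(q) = 1*q = q)
(g(-56) + T) + M(4) = (-56 + 20638) + 4 = 20582 + 4 = 20586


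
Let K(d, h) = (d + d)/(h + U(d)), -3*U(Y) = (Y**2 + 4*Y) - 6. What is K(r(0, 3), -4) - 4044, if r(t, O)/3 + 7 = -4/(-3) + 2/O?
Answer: -76826/19 ≈ -4043.5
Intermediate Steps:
U(Y) = 2 - 4*Y/3 - Y**2/3 (U(Y) = -((Y**2 + 4*Y) - 6)/3 = -(-6 + Y**2 + 4*Y)/3 = 2 - 4*Y/3 - Y**2/3)
r(t, O) = -17 + 6/O (r(t, O) = -21 + 3*(-4/(-3) + 2/O) = -21 + 3*(-4*(-1/3) + 2/O) = -21 + 3*(4/3 + 2/O) = -21 + (4 + 6/O) = -17 + 6/O)
K(d, h) = 2*d/(2 + h - 4*d/3 - d**2/3) (K(d, h) = (d + d)/(h + (2 - 4*d/3 - d**2/3)) = (2*d)/(2 + h - 4*d/3 - d**2/3) = 2*d/(2 + h - 4*d/3 - d**2/3))
K(r(0, 3), -4) - 4044 = -6*(-17 + 6/3)/(-6 + (-17 + 6/3)**2 - 3*(-4) + 4*(-17 + 6/3)) - 4044 = -6*(-17 + 6*(1/3))/(-6 + (-17 + 6*(1/3))**2 + 12 + 4*(-17 + 6*(1/3))) - 4044 = -6*(-17 + 2)/(-6 + (-17 + 2)**2 + 12 + 4*(-17 + 2)) - 4044 = -6*(-15)/(-6 + (-15)**2 + 12 + 4*(-15)) - 4044 = -6*(-15)/(-6 + 225 + 12 - 60) - 4044 = -6*(-15)/171 - 4044 = -6*(-15)*1/171 - 4044 = 10/19 - 4044 = -76826/19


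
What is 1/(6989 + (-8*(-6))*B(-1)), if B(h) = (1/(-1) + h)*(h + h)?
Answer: 1/7181 ≈ 0.00013926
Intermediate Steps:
B(h) = 2*h*(-1 + h) (B(h) = (-1 + h)*(2*h) = 2*h*(-1 + h))
1/(6989 + (-8*(-6))*B(-1)) = 1/(6989 + (-8*(-6))*(2*(-1)*(-1 - 1))) = 1/(6989 + 48*(2*(-1)*(-2))) = 1/(6989 + 48*4) = 1/(6989 + 192) = 1/7181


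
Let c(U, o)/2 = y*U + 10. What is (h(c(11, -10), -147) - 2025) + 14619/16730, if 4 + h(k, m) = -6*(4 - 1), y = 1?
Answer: -34231691/16730 ≈ -2046.1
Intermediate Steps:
c(U, o) = 20 + 2*U (c(U, o) = 2*(1*U + 10) = 2*(U + 10) = 2*(10 + U) = 20 + 2*U)
h(k, m) = -22 (h(k, m) = -4 - 6*(4 - 1) = -4 - 6*3 = -4 - 18 = -22)
(h(c(11, -10), -147) - 2025) + 14619/16730 = (-22 - 2025) + 14619/16730 = -2047 + 14619*(1/16730) = -2047 + 14619/16730 = -34231691/16730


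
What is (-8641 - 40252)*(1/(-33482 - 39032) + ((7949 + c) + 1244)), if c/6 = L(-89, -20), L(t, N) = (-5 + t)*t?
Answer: -16196874167145/5578 ≈ -2.9037e+9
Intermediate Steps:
L(t, N) = t*(-5 + t)
c = 50196 (c = 6*(-89*(-5 - 89)) = 6*(-89*(-94)) = 6*8366 = 50196)
(-8641 - 40252)*(1/(-33482 - 39032) + ((7949 + c) + 1244)) = (-8641 - 40252)*(1/(-33482 - 39032) + ((7949 + 50196) + 1244)) = -48893*(1/(-72514) + (58145 + 1244)) = -48893*(-1/72514 + 59389) = -48893*4306533945/72514 = -16196874167145/5578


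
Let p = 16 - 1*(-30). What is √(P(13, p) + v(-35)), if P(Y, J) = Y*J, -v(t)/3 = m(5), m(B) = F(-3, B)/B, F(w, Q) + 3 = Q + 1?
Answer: √14905/5 ≈ 24.417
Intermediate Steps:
F(w, Q) = -2 + Q (F(w, Q) = -3 + (Q + 1) = -3 + (1 + Q) = -2 + Q)
p = 46 (p = 16 + 30 = 46)
m(B) = (-2 + B)/B
v(t) = -9/5 (v(t) = -3*(-2 + 5)/5 = -3*3/5 = -3*⅗ = -9/5)
P(Y, J) = J*Y
√(P(13, p) + v(-35)) = √(46*13 - 9/5) = √(598 - 9/5) = √(2981/5) = √14905/5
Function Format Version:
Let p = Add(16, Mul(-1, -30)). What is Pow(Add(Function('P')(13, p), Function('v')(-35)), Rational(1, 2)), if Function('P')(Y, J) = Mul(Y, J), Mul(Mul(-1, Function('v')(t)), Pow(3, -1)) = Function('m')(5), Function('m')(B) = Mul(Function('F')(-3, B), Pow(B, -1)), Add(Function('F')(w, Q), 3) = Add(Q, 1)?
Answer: Mul(Rational(1, 5), Pow(14905, Rational(1, 2))) ≈ 24.417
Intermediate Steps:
Function('F')(w, Q) = Add(-2, Q) (Function('F')(w, Q) = Add(-3, Add(Q, 1)) = Add(-3, Add(1, Q)) = Add(-2, Q))
p = 46 (p = Add(16, 30) = 46)
Function('m')(B) = Mul(Pow(B, -1), Add(-2, B)) (Function('m')(B) = Mul(Add(-2, B), Pow(B, -1)) = Mul(Pow(B, -1), Add(-2, B)))
Function('v')(t) = Rational(-9, 5) (Function('v')(t) = Mul(-3, Mul(Pow(5, -1), Add(-2, 5))) = Mul(-3, Mul(Rational(1, 5), 3)) = Mul(-3, Rational(3, 5)) = Rational(-9, 5))
Function('P')(Y, J) = Mul(J, Y)
Pow(Add(Function('P')(13, p), Function('v')(-35)), Rational(1, 2)) = Pow(Add(Mul(46, 13), Rational(-9, 5)), Rational(1, 2)) = Pow(Add(598, Rational(-9, 5)), Rational(1, 2)) = Pow(Rational(2981, 5), Rational(1, 2)) = Mul(Rational(1, 5), Pow(14905, Rational(1, 2)))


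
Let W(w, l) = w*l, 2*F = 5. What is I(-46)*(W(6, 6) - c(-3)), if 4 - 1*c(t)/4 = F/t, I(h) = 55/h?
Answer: -1375/69 ≈ -19.928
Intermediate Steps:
F = 5/2 (F = (½)*5 = 5/2 ≈ 2.5000)
c(t) = 16 - 10/t
W(w, l) = l*w
I(-46)*(W(6, 6) - c(-3)) = (55/(-46))*(6*6 - (16 - 10/(-3))) = (55*(-1/46))*(36 - (16 - 10*(-⅓))) = -55*(36 - (16 + 10/3))/46 = -55*(36 - 1*58/3)/46 = -55*(36 - 58/3)/46 = -55/46*50/3 = -1375/69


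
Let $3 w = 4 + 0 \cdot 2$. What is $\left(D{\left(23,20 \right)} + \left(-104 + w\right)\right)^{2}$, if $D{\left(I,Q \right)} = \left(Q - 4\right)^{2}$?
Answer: $\frac{211600}{9} \approx 23511.0$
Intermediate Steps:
$D{\left(I,Q \right)} = \left(-4 + Q\right)^{2}$
$w = \frac{4}{3}$ ($w = \frac{4 + 0 \cdot 2}{3} = \frac{4 + 0}{3} = \frac{1}{3} \cdot 4 = \frac{4}{3} \approx 1.3333$)
$\left(D{\left(23,20 \right)} + \left(-104 + w\right)\right)^{2} = \left(\left(-4 + 20\right)^{2} + \left(-104 + \frac{4}{3}\right)\right)^{2} = \left(16^{2} - \frac{308}{3}\right)^{2} = \left(256 - \frac{308}{3}\right)^{2} = \left(\frac{460}{3}\right)^{2} = \frac{211600}{9}$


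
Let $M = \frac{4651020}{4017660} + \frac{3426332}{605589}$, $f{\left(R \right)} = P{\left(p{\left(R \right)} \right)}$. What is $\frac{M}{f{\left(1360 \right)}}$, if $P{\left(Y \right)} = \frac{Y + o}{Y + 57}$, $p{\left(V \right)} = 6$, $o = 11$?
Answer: $\frac{200132939685}{7923728339} \approx 25.257$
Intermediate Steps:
$P{\left(Y \right)} = \frac{11 + Y}{57 + Y}$ ($P{\left(Y \right)} = \frac{Y + 11}{Y + 57} = \frac{11 + Y}{57 + Y}$)
$f{\left(R \right)} = \frac{17}{63}$ ($f{\left(R \right)} = \frac{11 + 6}{57 + 6} = \frac{1}{63} \cdot 17 = \frac{17}{63}$)
$M = \frac{9530139985}{1398305001}$ ($M = 4651020 \cdot \frac{1}{4017660} + 3426332 \cdot \frac{1}{605589} = \frac{2673}{2309} + \frac{3426332}{605589} = \frac{9530139985}{1398305001} \approx 6.8155$)
$\frac{M}{f{\left(1360 \right)}} = \frac{9530139985}{1398305001 \cdot \frac{17}{63}} = \frac{9530139985}{1398305001} \cdot \frac{63}{17} = \frac{200132939685}{7923728339}$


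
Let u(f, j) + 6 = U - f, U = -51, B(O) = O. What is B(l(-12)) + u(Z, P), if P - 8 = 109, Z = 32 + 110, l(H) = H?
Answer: -211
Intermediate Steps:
Z = 142
P = 117 (P = 8 + 109 = 117)
u(f, j) = -57 - f (u(f, j) = -6 + (-51 - f) = -57 - f)
B(l(-12)) + u(Z, P) = -12 + (-57 - 1*142) = -12 + (-57 - 142) = -12 - 199 = -211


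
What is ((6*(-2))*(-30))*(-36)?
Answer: -12960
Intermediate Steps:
((6*(-2))*(-30))*(-36) = -12*(-30)*(-36) = 360*(-36) = -12960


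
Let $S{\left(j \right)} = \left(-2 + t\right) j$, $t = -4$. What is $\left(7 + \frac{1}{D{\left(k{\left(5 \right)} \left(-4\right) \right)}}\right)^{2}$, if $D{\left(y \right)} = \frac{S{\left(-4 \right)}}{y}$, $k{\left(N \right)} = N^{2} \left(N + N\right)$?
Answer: $\frac{10816}{9} \approx 1201.8$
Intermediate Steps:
$k{\left(N \right)} = 2 N^{3}$ ($k{\left(N \right)} = N^{2} \cdot 2 N = 2 N^{3}$)
$S{\left(j \right)} = - 6 j$ ($S{\left(j \right)} = \left(-2 - 4\right) j = - 6 j$)
$D{\left(y \right)} = \frac{24}{y}$ ($D{\left(y \right)} = \frac{\left(-6\right) \left(-4\right)}{y} = \frac{24}{y}$)
$\left(7 + \frac{1}{D{\left(k{\left(5 \right)} \left(-4\right) \right)}}\right)^{2} = \left(7 + \frac{1}{24 \frac{1}{2 \cdot 5^{3} \left(-4\right)}}\right)^{2} = \left(7 + \frac{1}{24 \frac{1}{2 \cdot 125 \left(-4\right)}}\right)^{2} = \left(7 + \frac{1}{24 \frac{1}{250 \left(-4\right)}}\right)^{2} = \left(7 + \frac{1}{24 \frac{1}{-1000}}\right)^{2} = \left(7 + \frac{1}{24 \left(- \frac{1}{1000}\right)}\right)^{2} = \left(7 + \frac{1}{- \frac{3}{125}}\right)^{2} = \left(7 - \frac{125}{3}\right)^{2} = \left(- \frac{104}{3}\right)^{2} = \frac{10816}{9}$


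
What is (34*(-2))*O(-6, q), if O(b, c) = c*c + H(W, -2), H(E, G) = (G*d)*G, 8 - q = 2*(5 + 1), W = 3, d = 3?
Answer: -1904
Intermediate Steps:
q = -4 (q = 8 - 2*(5 + 1) = 8 - 2*6 = 8 - 1*12 = 8 - 12 = -4)
H(E, G) = 3*G² (H(E, G) = (G*3)*G = (3*G)*G = 3*G²)
O(b, c) = 12 + c² (O(b, c) = c*c + 3*(-2)² = c² + 3*4 = c² + 12 = 12 + c²)
(34*(-2))*O(-6, q) = (34*(-2))*(12 + (-4)²) = -68*(12 + 16) = -68*28 = -1904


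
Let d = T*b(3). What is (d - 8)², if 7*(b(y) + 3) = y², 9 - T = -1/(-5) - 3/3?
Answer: 15376/25 ≈ 615.04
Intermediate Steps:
T = 49/5 (T = 9 - (-1/(-5) - 3/3) = 9 - (-1*(-⅕) - 3*⅓) = 9 - (⅕ - 1) = 9 - 1*(-⅘) = 9 + ⅘ = 49/5 ≈ 9.8000)
b(y) = -3 + y²/7
d = -84/5 (d = 49*(-3 + (⅐)*3²)/5 = 49*(-3 + (⅐)*9)/5 = 49*(-3 + 9/7)/5 = (49/5)*(-12/7) = -84/5 ≈ -16.800)
(d - 8)² = (-84/5 - 8)² = (-124/5)² = 15376/25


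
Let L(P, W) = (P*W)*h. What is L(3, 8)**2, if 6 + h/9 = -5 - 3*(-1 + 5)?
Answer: 24681024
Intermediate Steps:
h = -207 (h = -54 + 9*(-5 - 3*(-1 + 5)) = -54 + 9*(-5 - 3*4) = -54 + 9*(-5 - 12) = -54 + 9*(-17) = -54 - 153 = -207)
L(P, W) = -207*P*W (L(P, W) = (P*W)*(-207) = -207*P*W)
L(3, 8)**2 = (-207*3*8)**2 = (-4968)**2 = 24681024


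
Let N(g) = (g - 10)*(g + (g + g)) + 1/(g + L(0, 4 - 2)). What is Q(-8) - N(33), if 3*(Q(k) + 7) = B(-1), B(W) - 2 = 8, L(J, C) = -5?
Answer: -191579/84 ≈ -2280.7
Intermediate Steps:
B(W) = 10 (B(W) = 2 + 8 = 10)
Q(k) = -11/3 (Q(k) = -7 + (⅓)*10 = -7 + 10/3 = -11/3)
N(g) = 1/(-5 + g) + 3*g*(-10 + g) (N(g) = (g - 10)*(g + (g + g)) + 1/(g - 5) = (-10 + g)*(g + 2*g) + 1/(-5 + g) = (-10 + g)*(3*g) + 1/(-5 + g) = 3*g*(-10 + g) + 1/(-5 + g) = 1/(-5 + g) + 3*g*(-10 + g))
Q(-8) - N(33) = -11/3 - (1 - 45*33² + 3*33³ + 150*33)/(-5 + 33) = -11/3 - (1 - 45*1089 + 3*35937 + 4950)/28 = -11/3 - (1 - 49005 + 107811 + 4950)/28 = -11/3 - 63757/28 = -191579/84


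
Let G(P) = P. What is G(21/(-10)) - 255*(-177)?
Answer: 451329/10 ≈ 45133.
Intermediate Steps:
G(21/(-10)) - 255*(-177) = 21/(-10) - 255*(-177) = 21*(-⅒) + 45135 = -21/10 + 45135 = 451329/10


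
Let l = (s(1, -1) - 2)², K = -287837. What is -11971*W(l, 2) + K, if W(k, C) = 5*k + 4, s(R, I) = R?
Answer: -395576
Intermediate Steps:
l = 1 (l = (1 - 2)² = (-1)² = 1)
W(k, C) = 4 + 5*k
-11971*W(l, 2) + K = -11971*(4 + 5*1) - 287837 = -11971*(4 + 5) - 287837 = -11971*9 - 287837 = -107739 - 287837 = -395576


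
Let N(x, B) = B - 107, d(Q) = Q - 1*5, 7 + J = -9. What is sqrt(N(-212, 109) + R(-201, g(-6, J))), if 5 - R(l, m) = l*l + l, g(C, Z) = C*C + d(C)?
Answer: I*sqrt(40193) ≈ 200.48*I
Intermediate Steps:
J = -16 (J = -7 - 9 = -16)
d(Q) = -5 + Q (d(Q) = Q - 5 = -5 + Q)
N(x, B) = -107 + B
g(C, Z) = -5 + C + C**2 (g(C, Z) = C*C + (-5 + C) = C**2 + (-5 + C) = -5 + C + C**2)
R(l, m) = 5 - l - l**2 (R(l, m) = 5 - (l*l + l) = 5 - (l**2 + l) = 5 - (l + l**2) = 5 + (-l - l**2) = 5 - l - l**2)
sqrt(N(-212, 109) + R(-201, g(-6, J))) = sqrt((-107 + 109) + (5 - 1*(-201) - 1*(-201)**2)) = sqrt(2 + (5 + 201 - 1*40401)) = sqrt(2 + (5 + 201 - 40401)) = sqrt(2 - 40195) = sqrt(-40193) = I*sqrt(40193)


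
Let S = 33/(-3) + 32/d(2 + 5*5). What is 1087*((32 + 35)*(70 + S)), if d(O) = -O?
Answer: 113686069/27 ≈ 4.2106e+6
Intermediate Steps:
S = -329/27 (S = 33/(-3) + 32/((-(2 + 5*5))) = 33*(-⅓) + 32/((-(2 + 25))) = -11 + 32/((-1*27)) = -11 + 32/(-27) = -11 + 32*(-1/27) = -11 - 32/27 = -329/27 ≈ -12.185)
1087*((32 + 35)*(70 + S)) = 1087*((32 + 35)*(70 - 329/27)) = 1087*(67*(1561/27)) = 1087*(104587/27) = 113686069/27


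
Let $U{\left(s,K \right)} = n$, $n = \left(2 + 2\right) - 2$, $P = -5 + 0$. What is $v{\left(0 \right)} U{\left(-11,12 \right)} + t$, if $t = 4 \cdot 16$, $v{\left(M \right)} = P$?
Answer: $54$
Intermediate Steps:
$P = -5$
$v{\left(M \right)} = -5$
$t = 64$
$n = 2$ ($n = 4 - 2 = 2$)
$U{\left(s,K \right)} = 2$
$v{\left(0 \right)} U{\left(-11,12 \right)} + t = \left(-5\right) 2 + 64 = -10 + 64 = 54$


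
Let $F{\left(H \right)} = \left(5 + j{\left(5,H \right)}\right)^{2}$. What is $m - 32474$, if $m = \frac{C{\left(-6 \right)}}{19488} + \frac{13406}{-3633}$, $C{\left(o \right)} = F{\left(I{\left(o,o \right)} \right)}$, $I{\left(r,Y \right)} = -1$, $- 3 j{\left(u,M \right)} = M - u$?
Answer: $- \frac{36498685089}{1123808} \approx -32478.0$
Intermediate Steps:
$j{\left(u,M \right)} = - \frac{M}{3} + \frac{u}{3}$ ($j{\left(u,M \right)} = - \frac{M - u}{3} = - \frac{M}{3} + \frac{u}{3}$)
$F{\left(H \right)} = \left(\frac{20}{3} - \frac{H}{3}\right)^{2}$ ($F{\left(H \right)} = \left(5 - \left(- \frac{5}{3} + \frac{H}{3}\right)\right)^{2} = \left(\frac{20}{3} - \frac{H}{3}\right)^{2}$)
$C{\left(o \right)} = 49$ ($C{\left(o \right)} = \frac{\left(-20 - 1\right)^{2}}{9} = \frac{\left(-21\right)^{2}}{9} = \frac{1}{9} \cdot 441 = 49$)
$m = - \frac{4144097}{1123808}$ ($m = \frac{49}{19488} + \frac{13406}{-3633} = 49 \cdot \frac{1}{19488} + 13406 \left(- \frac{1}{3633}\right) = \frac{7}{2784} - \frac{13406}{3633} = - \frac{4144097}{1123808} \approx -3.6875$)
$m - 32474 = - \frac{4144097}{1123808} - 32474 = - \frac{36498685089}{1123808}$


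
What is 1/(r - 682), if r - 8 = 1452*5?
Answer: 1/6586 ≈ 0.00015184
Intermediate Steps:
r = 7268 (r = 8 + 1452*5 = 8 + 7260 = 7268)
1/(r - 682) = 1/(7268 - 682) = 1/6586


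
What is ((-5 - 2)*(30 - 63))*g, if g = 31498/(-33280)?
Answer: -3638019/16640 ≈ -218.63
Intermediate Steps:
g = -15749/16640 (g = 31498*(-1/33280) = -15749/16640 ≈ -0.94645)
((-5 - 2)*(30 - 63))*g = ((-5 - 2)*(30 - 63))*(-15749/16640) = -7*(-33)*(-15749/16640) = 231*(-15749/16640) = -3638019/16640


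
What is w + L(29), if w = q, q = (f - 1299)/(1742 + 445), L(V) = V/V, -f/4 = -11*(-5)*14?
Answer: -2192/2187 ≈ -1.0023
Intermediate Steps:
f = -3080 (f = -4*(-11*(-5))*14 = -220*14 = -4*770 = -3080)
L(V) = 1
q = -4379/2187 (q = (-3080 - 1299)/(1742 + 445) = -4379/2187 ≈ -2.0023)
w = -4379/2187 ≈ -2.0023
w + L(29) = -4379/2187 + 1 = -2192/2187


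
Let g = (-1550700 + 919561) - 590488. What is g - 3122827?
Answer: -4344454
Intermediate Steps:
g = -1221627 (g = -631139 - 590488 = -1221627)
g - 3122827 = -1221627 - 3122827 = -4344454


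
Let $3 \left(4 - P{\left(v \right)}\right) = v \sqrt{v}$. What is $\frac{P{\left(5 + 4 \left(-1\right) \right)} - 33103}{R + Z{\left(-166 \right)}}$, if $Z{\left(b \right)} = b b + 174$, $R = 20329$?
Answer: $- \frac{99298}{144177} \approx -0.68872$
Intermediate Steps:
$Z{\left(b \right)} = 174 + b^{2}$ ($Z{\left(b \right)} = b^{2} + 174 = 174 + b^{2}$)
$P{\left(v \right)} = 4 - \frac{v^{\frac{3}{2}}}{3}$ ($P{\left(v \right)} = 4 - \frac{v \sqrt{v}}{3} = 4 - \frac{v^{\frac{3}{2}}}{3}$)
$\frac{P{\left(5 + 4 \left(-1\right) \right)} - 33103}{R + Z{\left(-166 \right)}} = \frac{\left(4 - \frac{\left(5 + 4 \left(-1\right)\right)^{\frac{3}{2}}}{3}\right) - 33103}{20329 + \left(174 + \left(-166\right)^{2}\right)} = \frac{\left(4 - \frac{\left(5 - 4\right)^{\frac{3}{2}}}{3}\right) - 33103}{20329 + \left(174 + 27556\right)} = \frac{\left(4 - \frac{1^{\frac{3}{2}}}{3}\right) - 33103}{20329 + 27730} = \frac{\left(4 - \frac{1}{3}\right) - 33103}{48059} = \left(\left(4 - \frac{1}{3}\right) - 33103\right) \frac{1}{48059} = \left(\frac{11}{3} - 33103\right) \frac{1}{48059} = \left(- \frac{99298}{3}\right) \frac{1}{48059} = - \frac{99298}{144177}$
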